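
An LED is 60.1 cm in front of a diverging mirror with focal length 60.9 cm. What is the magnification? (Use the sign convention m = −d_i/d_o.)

For a diverging mirror, f = -60.9 cm.
1/d_i = 1/f − 1/d_o = 1/(-60.90) − 1/(60.1) = -0.03306, so d_i = -30.25 cm.
m = −d_i/d_o = −(-30.25)/(60.1) = +0.503.
The image is virtual, upright and reduced, behind the mirror.

m = +0.503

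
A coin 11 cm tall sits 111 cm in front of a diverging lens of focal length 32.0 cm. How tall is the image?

For a diverging lens, f = -32.0 cm.
1/d_i = 1/f − 1/d_o = 1/(-32.00) − 1/(111) = -0.04026, so d_i = -24.84 cm.
m = −d_i/d_o = +0.2238.
|h_i| = |m|·h_o = 0.2238 × 11 = 2.46 cm. The image is virtual, upright and reduced, on the same side as the object.

2.46 cm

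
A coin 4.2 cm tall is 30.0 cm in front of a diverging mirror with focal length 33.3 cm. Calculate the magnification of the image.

For a diverging mirror, f = -33.3 cm.
1/d_i = 1/f − 1/d_o = 1/(-33.30) − 1/(30.0) = -0.06336, so d_i = -15.78 cm.
m = −d_i/d_o = −(-15.78)/(30.0) = +0.526.
The image is virtual, upright and reduced, behind the mirror.

m = +0.526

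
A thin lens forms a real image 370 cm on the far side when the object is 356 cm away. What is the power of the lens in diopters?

P = +0.551 D

d_i = +370 cm.
1/f = 1/d_o + 1/d_i = 1/(356) + 1/(370) = 0.005512 cm⁻¹.
f = 181.4 cm = 1.814 m, so P = 1/f = +0.551 D.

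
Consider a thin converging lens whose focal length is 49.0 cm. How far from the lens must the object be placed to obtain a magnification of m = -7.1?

55.9 cm

m = −d_i/d_o ⇒ d_i = −m·d_o.
1/f = 1/d_o + 1/d_i = 1/d_o − 1/(m·d_o) = (1 − 1/m)/d_o, so d_o = f(1 − 1/m) = (49.00)(1 − 1/(-7.1)) = 55.9 cm.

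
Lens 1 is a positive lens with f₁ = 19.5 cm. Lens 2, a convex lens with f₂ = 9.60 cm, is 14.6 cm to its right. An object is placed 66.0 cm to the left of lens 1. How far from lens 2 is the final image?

Lens 1: 1/d_i1 = 1/f₁ − 1/d_o1 = 1/(19.5) − 1/(66.0) = 0.03613, so d_i1 = 27.68 cm.
The intermediate image is 27.68 cm to the right of lens 1, which lies 13.08 cm to the right of lens 2 — a virtual object — so d_o2 = −13.08 cm.
Lens 2: 1/d_i2 = 1/f₂ − 1/d_o2 = 1/(9.60) − 1/(-13.08) = 0.1806, so d_i2 = 5.54 cm.
The final image is real, 5.54 cm to the right of lens 2 (overall magnification ≈ -0.18).

5.54 cm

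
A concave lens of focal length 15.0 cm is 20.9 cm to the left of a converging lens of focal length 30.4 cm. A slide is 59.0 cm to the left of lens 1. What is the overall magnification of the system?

m = -2.51

f₁ = −15.0 cm (diverging).
Lens 1: 1/d_i1 = 1/(-15.0) − 1/(59.0) = -0.08362, so d_i1 = -11.96 cm; m₁ = −d_i1/d_o1 = +0.2027.
d_o2 = 20.9 − (-11.96) = 32.86 cm.
Lens 2: 1/d_i2 = 1/(30.4) − 1/(32.86) = 0.002463, so d_i2 = 406.1 cm; m₂ = −d_i2/d_o2 = -12.36.
m = m₁·m₂ = (+0.2027)(-12.36) = -2.51.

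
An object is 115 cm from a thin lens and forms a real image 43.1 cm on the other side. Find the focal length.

f = 31.4 cm (converging)

Real image ⇒ d_i = +43.1 cm.
1/f = 1/d_o + 1/d_i = 1/(115) + 1/(43.1) = 0.03190, so f = 31.4 cm.
Since f is positive, the thin lens is converging.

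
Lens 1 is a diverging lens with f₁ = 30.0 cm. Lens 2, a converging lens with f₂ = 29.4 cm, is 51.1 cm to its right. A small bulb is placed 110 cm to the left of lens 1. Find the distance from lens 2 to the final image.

Lens 1 is diverging, so f₁ = −30.0 cm.
Lens 1: 1/d_i1 = 1/f₁ − 1/d_o1 = 1/(-30.0) − 1/(110) = -0.04242, so d_i1 = -23.57 cm.
The intermediate image is 23.57 cm to the left of lens 1 (virtual), which is 51.1 − (-23.57) = 74.67 cm to the left of lens 2, so d_o2 = +74.67 cm.
Lens 2: 1/d_i2 = 1/f₂ − 1/d_o2 = 1/(29.4) − 1/(74.67) = 0.02062, so d_i2 = 48.5 cm.
The final image is real, 48.5 cm to the right of lens 2 (overall magnification ≈ -0.14).

48.5 cm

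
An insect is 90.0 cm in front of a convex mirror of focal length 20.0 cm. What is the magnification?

For a convex mirror, f = -20.0 cm.
1/d_i = 1/f − 1/d_o = 1/(-20.00) − 1/(90.0) = -0.06111, so d_i = -16.36 cm.
m = −d_i/d_o = −(-16.36)/(90.0) = +0.182.
The image is virtual, upright and reduced, behind the mirror.

m = +0.182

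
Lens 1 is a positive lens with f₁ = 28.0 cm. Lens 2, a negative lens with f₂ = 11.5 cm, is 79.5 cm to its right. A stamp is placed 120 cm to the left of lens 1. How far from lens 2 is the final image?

9.07 cm

Lens 1: 1/d_i1 = 1/f₁ − 1/d_o1 = 1/(28.0) − 1/(120) = 0.02738, so d_i1 = 36.52 cm.
The intermediate image is 36.52 cm to the right of lens 1, which is 79.5 − (36.52) = 42.98 cm to the left of lens 2, so d_o2 = +42.98 cm.
Lens 2 is diverging, so f₂ = −11.5 cm.
Lens 2: 1/d_i2 = 1/f₂ − 1/d_o2 = 1/(-11.5) − 1/(42.98) = -0.1102, so d_i2 = -9.07 cm.
The final image is virtual, 9.07 cm to the left of lens 2 (overall magnification ≈ -0.064).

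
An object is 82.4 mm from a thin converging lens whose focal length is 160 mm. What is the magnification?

m = +2.06

1/d_i = 1/f − 1/d_o = 1/(160.0) − 1/(82.4) = -0.005886, so d_i = -169.9 mm.
m = −d_i/d_o = −(-169.9)/(82.4) = +2.06.
The image is virtual, upright and enlarged, on the same side as the object.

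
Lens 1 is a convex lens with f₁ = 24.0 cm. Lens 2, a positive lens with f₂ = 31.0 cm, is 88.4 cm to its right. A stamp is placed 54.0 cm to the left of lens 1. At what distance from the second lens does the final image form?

Lens 1: 1/d_i1 = 1/f₁ − 1/d_o1 = 1/(24.0) − 1/(54.0) = 0.02315, so d_i1 = 43.20 cm.
The intermediate image is 43.20 cm to the right of lens 1, which is 88.4 − (43.20) = 45.20 cm to the left of lens 2, so d_o2 = +45.20 cm.
Lens 2: 1/d_i2 = 1/f₂ − 1/d_o2 = 1/(31.0) − 1/(45.20) = 0.01013, so d_i2 = 98.7 cm.
The final image is real, 98.7 cm to the right of lens 2 (overall magnification ≈ 1.7).

98.7 cm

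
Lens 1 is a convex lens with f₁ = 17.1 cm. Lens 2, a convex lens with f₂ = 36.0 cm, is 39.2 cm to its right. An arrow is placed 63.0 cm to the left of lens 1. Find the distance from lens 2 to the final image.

27.9 cm

Lens 1: 1/d_i1 = 1/f₁ − 1/d_o1 = 1/(17.1) − 1/(63.0) = 0.04261, so d_i1 = 23.47 cm.
The intermediate image is 23.47 cm to the right of lens 1, which is 39.2 − (23.47) = 15.73 cm to the left of lens 2, so d_o2 = +15.73 cm.
Lens 2: 1/d_i2 = 1/f₂ − 1/d_o2 = 1/(36.0) − 1/(15.73) = -0.03580, so d_i2 = -27.9 cm.
The final image is virtual, 27.9 cm to the left of lens 2 (overall magnification ≈ -0.66).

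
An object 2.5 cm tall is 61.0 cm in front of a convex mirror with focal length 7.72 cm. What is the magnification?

m = +0.112

For a convex mirror, f = -7.72 cm.
1/d_i = 1/f − 1/d_o = 1/(-7.720) − 1/(61.0) = -0.1459, so d_i = -6.853 cm.
m = −d_i/d_o = −(-6.853)/(61.0) = +0.112.
The image is virtual, upright and reduced, behind the mirror.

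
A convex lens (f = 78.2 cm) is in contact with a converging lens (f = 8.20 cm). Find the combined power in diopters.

P = +13.5 D

P₁ = 1/f₁ = 1/(0.782 m) = +1.279 D; P₂ = 1/f₂ = 1/(0.0820 m) = +12.20 D.
For thin lenses in contact, P = P₁ + P₂ = (+1.279) + (+12.20) = +13.5 D.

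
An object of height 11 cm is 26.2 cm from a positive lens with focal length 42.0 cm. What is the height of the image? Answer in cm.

29.2 cm

1/d_i = 1/f − 1/d_o = 1/(42.00) − 1/(26.2) = -0.01436, so d_i = -69.65 cm.
m = −d_i/d_o = +2.658.
|h_i| = |m|·h_o = 2.658 × 11 = 29.2 cm. The image is virtual, upright and enlarged, on the same side as the object.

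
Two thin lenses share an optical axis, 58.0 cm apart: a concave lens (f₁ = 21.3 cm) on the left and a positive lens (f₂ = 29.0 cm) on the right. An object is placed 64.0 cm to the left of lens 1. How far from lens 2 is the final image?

47.7 cm

Lens 1 is diverging, so f₁ = −21.3 cm.
Lens 1: 1/d_i1 = 1/f₁ − 1/d_o1 = 1/(-21.3) − 1/(64.0) = -0.06257, so d_i1 = -15.98 cm.
The intermediate image is 15.98 cm to the left of lens 1 (virtual), which is 58.0 − (-15.98) = 73.98 cm to the left of lens 2, so d_o2 = +73.98 cm.
Lens 2: 1/d_i2 = 1/f₂ − 1/d_o2 = 1/(29.0) − 1/(73.98) = 0.02097, so d_i2 = 47.7 cm.
The final image is real, 47.7 cm to the right of lens 2 (overall magnification ≈ -0.16).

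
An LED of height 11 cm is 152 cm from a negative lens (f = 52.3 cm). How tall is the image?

For a negative lens, f = -52.3 cm.
1/d_i = 1/f − 1/d_o = 1/(-52.30) − 1/(152) = -0.02570, so d_i = -38.91 cm.
m = −d_i/d_o = +0.2560.
|h_i| = |m|·h_o = 0.2560 × 11 = 2.82 cm. The image is virtual, upright and reduced, on the same side as the object.

2.82 cm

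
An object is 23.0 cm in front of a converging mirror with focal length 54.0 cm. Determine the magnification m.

1/d_i = 1/f − 1/d_o = 1/(54.00) − 1/(23.0) = -0.02496, so d_i = -40.06 cm.
m = −d_i/d_o = −(-40.06)/(23.0) = +1.74.
The image is virtual, upright and enlarged, behind the mirror.

m = +1.74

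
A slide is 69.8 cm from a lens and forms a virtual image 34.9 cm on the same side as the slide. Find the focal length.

Virtual image ⇒ d_i = −34.9 cm.
1/f = 1/d_o + 1/d_i = 1/(69.8) + 1/(-34.9) = -0.01433, so f = -69.8 cm.
Since f is negative, the lens is diverging.

f = -69.8 cm (diverging)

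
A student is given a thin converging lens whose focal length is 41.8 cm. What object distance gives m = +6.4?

m = −d_i/d_o ⇒ d_i = −m·d_o.
1/f = 1/d_o + 1/d_i = 1/d_o − 1/(m·d_o) = (1 − 1/m)/d_o, so d_o = f(1 − 1/m) = (41.80)(1 − 1/(+6.4)) = 35.3 cm.

35.3 cm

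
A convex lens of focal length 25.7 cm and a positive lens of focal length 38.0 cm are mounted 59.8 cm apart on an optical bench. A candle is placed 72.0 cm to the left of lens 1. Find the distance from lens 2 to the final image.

Lens 1: 1/d_i1 = 1/f₁ − 1/d_o1 = 1/(25.7) − 1/(72.0) = 0.02502, so d_i1 = 39.97 cm.
The intermediate image is 39.97 cm to the right of lens 1, which is 59.8 − (39.97) = 19.83 cm to the left of lens 2, so d_o2 = +19.83 cm.
Lens 2: 1/d_i2 = 1/f₂ − 1/d_o2 = 1/(38.0) − 1/(19.83) = -0.02411, so d_i2 = -41.5 cm.
The final image is virtual, 41.5 cm to the left of lens 2 (overall magnification ≈ -1.2).

41.5 cm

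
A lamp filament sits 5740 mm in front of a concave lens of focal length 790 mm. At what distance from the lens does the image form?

694 mm

For a concave lens, f = -790 mm.
Thin-lens equation: 1/d_i = 1/f − 1/d_o = 1/(-790.0) − 1/(5740) = -0.001266 − 0.0001742 = -0.001440, so d_i = -694 mm.
The image is virtual, upright and reduced, on the same side as the object.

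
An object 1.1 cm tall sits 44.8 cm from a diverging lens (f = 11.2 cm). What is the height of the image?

For a diverging lens, f = -11.2 cm.
1/d_i = 1/f − 1/d_o = 1/(-11.20) − 1/(44.8) = -0.1116, so d_i = -8.960 cm.
m = −d_i/d_o = +0.2000.
|h_i| = |m|·h_o = 0.2000 × 1.1 = 0.220 cm. The image is virtual, upright and reduced, on the same side as the object.

0.220 cm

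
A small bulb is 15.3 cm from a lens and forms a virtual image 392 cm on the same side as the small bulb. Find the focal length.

f = 15.9 cm (converging)

Virtual image ⇒ d_i = −392 cm.
1/f = 1/d_o + 1/d_i = 1/(15.3) + 1/(-392) = 0.06281, so f = 15.9 cm.
Since f is positive, the lens is converging.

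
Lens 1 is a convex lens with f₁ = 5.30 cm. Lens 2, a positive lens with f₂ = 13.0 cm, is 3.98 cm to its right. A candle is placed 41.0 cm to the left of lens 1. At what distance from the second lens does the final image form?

1.81 cm

Lens 1: 1/d_i1 = 1/f₁ − 1/d_o1 = 1/(5.30) − 1/(41.0) = 0.1643, so d_i1 = 6.087 cm.
The intermediate image is 6.087 cm to the right of lens 1, which lies 2.107 cm to the right of lens 2 — a virtual object — so d_o2 = −2.107 cm.
Lens 2: 1/d_i2 = 1/f₂ − 1/d_o2 = 1/(13.0) − 1/(-2.107) = 0.5515, so d_i2 = 1.81 cm.
The final image is real, 1.81 cm to the right of lens 2 (overall magnification ≈ -0.13).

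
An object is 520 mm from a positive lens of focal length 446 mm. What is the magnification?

1/d_i = 1/f − 1/d_o = 1/(446.0) − 1/(520) = 0.0003191, so d_i = 3134 mm.
m = −d_i/d_o = −(3134)/(520) = -6.03.
The image is real, inverted and enlarged, on the far side of the lens.

m = -6.03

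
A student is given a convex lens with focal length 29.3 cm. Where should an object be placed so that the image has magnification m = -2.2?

m = −d_i/d_o ⇒ d_i = −m·d_o.
1/f = 1/d_o + 1/d_i = 1/d_o − 1/(m·d_o) = (1 − 1/m)/d_o, so d_o = f(1 − 1/m) = (29.30)(1 − 1/(-2.2)) = 42.6 cm.

42.6 cm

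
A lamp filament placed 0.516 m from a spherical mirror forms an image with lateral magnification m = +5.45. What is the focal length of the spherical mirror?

f = 0.632 m (concave)

m = −d_i/d_o ⇒ d_i = −m·d_o = −(+5.45)·(0.516) = -2.812 m.
1/f = 1/d_o + 1/d_i = 1/(0.516) + 1/(-2.812) = 1.582, so f = 0.632 m.
Since f is positive, the spherical mirror is concave.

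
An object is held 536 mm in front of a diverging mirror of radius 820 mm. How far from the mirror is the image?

f = R/2 = 820/2 = 410.0 mm; for a diverging mirror, f = -410.0 mm.
Mirror equation: 1/d_i = 1/f − 1/d_o = 1/(-410.0) − 1/(536) = -0.002439 − 0.001866 = -0.004305, so d_i = -232 mm.
The image is virtual, upright and reduced, behind the mirror.

232 mm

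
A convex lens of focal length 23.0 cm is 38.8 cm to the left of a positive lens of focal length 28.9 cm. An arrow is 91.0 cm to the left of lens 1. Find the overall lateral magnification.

m = -0.468

Lens 1: 1/d_i1 = 1/(23.0) − 1/(91.0) = 0.03249, so d_i1 = 30.78 cm; m₁ = −d_i1/d_o1 = -0.3382.
d_o2 = 38.8 − (30.78) = 8.020 cm.
Lens 2: 1/d_i2 = 1/(28.9) − 1/(8.020) = -0.09009, so d_i2 = -11.10 cm; m₂ = −d_i2/d_o2 = +1.384.
m = m₁·m₂ = (-0.3382)(+1.384) = -0.468.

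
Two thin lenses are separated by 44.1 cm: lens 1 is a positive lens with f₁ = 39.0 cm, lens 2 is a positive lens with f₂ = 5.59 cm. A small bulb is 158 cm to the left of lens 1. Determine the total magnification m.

m = -0.138

Lens 1: 1/d_i1 = 1/(39.0) − 1/(158) = 0.01931, so d_i1 = 51.78 cm; m₁ = −d_i1/d_o1 = -0.3277.
d_o2 = 44.1 − (51.78) = -7.680 cm (virtual object).
Lens 2: 1/d_i2 = 1/(5.59) − 1/(-7.680) = 0.3091, so d_i2 = 3.235 cm; m₂ = −d_i2/d_o2 = +0.4213.
m = m₁·m₂ = (-0.3277)(+0.4213) = -0.138.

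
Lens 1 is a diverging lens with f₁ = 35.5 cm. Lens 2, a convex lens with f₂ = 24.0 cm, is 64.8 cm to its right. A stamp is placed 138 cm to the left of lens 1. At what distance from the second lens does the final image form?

Lens 1 is diverging, so f₁ = −35.5 cm.
Lens 1: 1/d_i1 = 1/f₁ − 1/d_o1 = 1/(-35.5) − 1/(138) = -0.03542, so d_i1 = -28.24 cm.
The intermediate image is 28.24 cm to the left of lens 1 (virtual), which is 64.8 − (-28.24) = 93.04 cm to the left of lens 2, so d_o2 = +93.04 cm.
Lens 2: 1/d_i2 = 1/f₂ − 1/d_o2 = 1/(24.0) − 1/(93.04) = 0.03092, so d_i2 = 32.3 cm.
The final image is real, 32.3 cm to the right of lens 2 (overall magnification ≈ -0.071).

32.3 cm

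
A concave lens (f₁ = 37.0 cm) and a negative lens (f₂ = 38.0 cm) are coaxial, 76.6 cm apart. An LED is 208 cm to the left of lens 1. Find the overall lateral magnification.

f₁ = −37.0 cm (diverging).
Lens 1: 1/d_i1 = 1/(-37.0) − 1/(208) = -0.03183, so d_i1 = -31.41 cm; m₁ = −d_i1/d_o1 = +0.1510.
d_o2 = 76.6 − (-31.41) = 108.0 cm.
f₂ = −38.0 cm (diverging).
Lens 2: 1/d_i2 = 1/(-38.0) − 1/(108.0) = -0.03558, so d_i2 = -28.11 cm; m₂ = −d_i2/d_o2 = +0.2603.
m = m₁·m₂ = (+0.1510)(+0.2603) = +0.0393.

m = +0.0393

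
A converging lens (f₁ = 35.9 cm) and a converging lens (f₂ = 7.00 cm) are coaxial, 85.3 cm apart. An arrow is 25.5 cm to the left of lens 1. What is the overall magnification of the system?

Lens 1: 1/d_i1 = 1/(35.9) − 1/(25.5) = -0.01136, so d_i1 = -88.02 cm; m₁ = −d_i1/d_o1 = +3.452.
d_o2 = 85.3 − (-88.02) = 173.3 cm.
Lens 2: 1/d_i2 = 1/(7.00) − 1/(173.3) = 0.1371, so d_i2 = 7.295 cm; m₂ = −d_i2/d_o2 = -0.04209.
m = m₁·m₂ = (+3.452)(-0.04209) = -0.145.

m = -0.145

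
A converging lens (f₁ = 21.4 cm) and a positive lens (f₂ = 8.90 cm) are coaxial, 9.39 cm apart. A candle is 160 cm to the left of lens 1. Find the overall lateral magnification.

Lens 1: 1/d_i1 = 1/(21.4) − 1/(160) = 0.04048, so d_i1 = 24.70 cm; m₁ = −d_i1/d_o1 = -0.1544.
d_o2 = 9.39 − (24.70) = -15.31 cm (virtual object).
Lens 2: 1/d_i2 = 1/(8.90) − 1/(-15.31) = 0.1777, so d_i2 = 5.628 cm; m₂ = −d_i2/d_o2 = +0.3676.
m = m₁·m₂ = (-0.1544)(+0.3676) = -0.0568.

m = -0.0568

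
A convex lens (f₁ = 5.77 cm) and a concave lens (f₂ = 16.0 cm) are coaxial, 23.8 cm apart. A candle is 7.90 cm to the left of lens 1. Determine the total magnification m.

m = -2.36

Lens 1: 1/d_i1 = 1/(5.77) − 1/(7.90) = 0.04673, so d_i1 = 21.40 cm; m₁ = −d_i1/d_o1 = -2.709.
d_o2 = 23.8 − (21.40) = 2.400 cm.
f₂ = −16.0 cm (diverging).
Lens 2: 1/d_i2 = 1/(-16.0) − 1/(2.400) = -0.4792, so d_i2 = -2.087 cm; m₂ = −d_i2/d_o2 = +0.8696.
m = m₁·m₂ = (-2.709)(+0.8696) = -2.36.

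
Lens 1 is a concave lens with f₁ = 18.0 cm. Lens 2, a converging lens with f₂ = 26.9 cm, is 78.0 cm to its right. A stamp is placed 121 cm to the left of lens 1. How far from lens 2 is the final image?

37.7 cm

Lens 1 is diverging, so f₁ = −18.0 cm.
Lens 1: 1/d_i1 = 1/f₁ − 1/d_o1 = 1/(-18.0) − 1/(121) = -0.06382, so d_i1 = -15.67 cm.
The intermediate image is 15.67 cm to the left of lens 1 (virtual), which is 78.0 − (-15.67) = 93.67 cm to the left of lens 2, so d_o2 = +93.67 cm.
Lens 2: 1/d_i2 = 1/f₂ − 1/d_o2 = 1/(26.9) − 1/(93.67) = 0.02650, so d_i2 = 37.7 cm.
The final image is real, 37.7 cm to the right of lens 2 (overall magnification ≈ -0.052).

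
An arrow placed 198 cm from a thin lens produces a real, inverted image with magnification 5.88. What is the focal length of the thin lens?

f = 169 cm (converging)

m = −d_i/d_o ⇒ d_i = −m·d_o = −(-5.88)·(198) = 1164 cm.
1/f = 1/d_o + 1/d_i = 1/(198) + 1/(1164) = 0.005910, so f = 169 cm.
Since f is positive, the thin lens is converging.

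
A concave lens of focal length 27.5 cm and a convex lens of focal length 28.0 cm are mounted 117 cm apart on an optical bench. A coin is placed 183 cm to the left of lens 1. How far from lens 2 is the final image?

34.9 cm

Lens 1 is diverging, so f₁ = −27.5 cm.
Lens 1: 1/d_i1 = 1/f₁ − 1/d_o1 = 1/(-27.5) − 1/(183) = -0.04183, so d_i1 = -23.91 cm.
The intermediate image is 23.91 cm to the left of lens 1 (virtual), which is 117 − (-23.91) = 140.9 cm to the left of lens 2, so d_o2 = +140.9 cm.
Lens 2: 1/d_i2 = 1/f₂ − 1/d_o2 = 1/(28.0) − 1/(140.9) = 0.02862, so d_i2 = 34.9 cm.
The final image is real, 34.9 cm to the right of lens 2 (overall magnification ≈ -0.032).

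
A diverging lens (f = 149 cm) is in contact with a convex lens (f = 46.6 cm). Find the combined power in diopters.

P = +1.47 D

P₁ = 1/f₁ = 1/(-1.49 m) = -0.6711 D; P₂ = 1/f₂ = 1/(0.466 m) = +2.146 D.
For thin lenses in contact, P = P₁ + P₂ = (-0.6711) + (+2.146) = +1.47 D.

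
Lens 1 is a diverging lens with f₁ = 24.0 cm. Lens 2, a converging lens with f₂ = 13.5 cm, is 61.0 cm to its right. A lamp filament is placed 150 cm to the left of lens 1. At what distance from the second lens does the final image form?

16.2 cm

Lens 1 is diverging, so f₁ = −24.0 cm.
Lens 1: 1/d_i1 = 1/f₁ − 1/d_o1 = 1/(-24.0) − 1/(150) = -0.04833, so d_i1 = -20.69 cm.
The intermediate image is 20.69 cm to the left of lens 1 (virtual), which is 61.0 − (-20.69) = 81.69 cm to the left of lens 2, so d_o2 = +81.69 cm.
Lens 2: 1/d_i2 = 1/f₂ − 1/d_o2 = 1/(13.5) − 1/(81.69) = 0.06183, so d_i2 = 16.2 cm.
The final image is real, 16.2 cm to the right of lens 2 (overall magnification ≈ -0.027).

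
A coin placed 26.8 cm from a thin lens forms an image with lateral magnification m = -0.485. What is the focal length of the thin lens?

f = 8.75 cm (converging)

m = −d_i/d_o ⇒ d_i = −m·d_o = −(-0.485)·(26.8) = 13.00 cm.
1/f = 1/d_o + 1/d_i = 1/(26.8) + 1/(13.00) = 0.1142, so f = 8.75 cm.
Since f is positive, the thin lens is converging.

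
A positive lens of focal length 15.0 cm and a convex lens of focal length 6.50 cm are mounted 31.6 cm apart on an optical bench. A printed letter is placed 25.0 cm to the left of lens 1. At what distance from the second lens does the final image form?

3.09 cm

Lens 1: 1/d_i1 = 1/f₁ − 1/d_o1 = 1/(15.0) − 1/(25.0) = 0.02667, so d_i1 = 37.50 cm.
The intermediate image is 37.50 cm to the right of lens 1, which lies 5.900 cm to the right of lens 2 — a virtual object — so d_o2 = −5.900 cm.
Lens 2: 1/d_i2 = 1/f₂ − 1/d_o2 = 1/(6.50) − 1/(-5.900) = 0.3233, so d_i2 = 3.09 cm.
The final image is real, 3.09 cm to the right of lens 2 (overall magnification ≈ -0.79).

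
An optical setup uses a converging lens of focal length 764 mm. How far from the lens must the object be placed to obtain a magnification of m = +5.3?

620 mm

m = −d_i/d_o ⇒ d_i = −m·d_o.
1/f = 1/d_o + 1/d_i = 1/d_o − 1/(m·d_o) = (1 − 1/m)/d_o, so d_o = f(1 − 1/m) = (764.0)(1 − 1/(+5.3)) = 620 mm.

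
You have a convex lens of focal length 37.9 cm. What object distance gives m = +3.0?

m = −d_i/d_o ⇒ d_i = −m·d_o.
1/f = 1/d_o + 1/d_i = 1/d_o − 1/(m·d_o) = (1 − 1/m)/d_o, so d_o = f(1 − 1/m) = (37.90)(1 − 1/(+3.0)) = 25.3 cm.

25.3 cm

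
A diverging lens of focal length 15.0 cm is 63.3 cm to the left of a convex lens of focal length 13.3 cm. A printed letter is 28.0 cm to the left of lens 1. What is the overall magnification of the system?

f₁ = −15.0 cm (diverging).
Lens 1: 1/d_i1 = 1/(-15.0) − 1/(28.0) = -0.1024, so d_i1 = -9.767 cm; m₁ = −d_i1/d_o1 = +0.3488.
d_o2 = 63.3 − (-9.767) = 73.07 cm.
Lens 2: 1/d_i2 = 1/(13.3) − 1/(73.07) = 0.06150, so d_i2 = 16.26 cm; m₂ = −d_i2/d_o2 = -0.2225.
m = m₁·m₂ = (+0.3488)(-0.2225) = -0.0776.

m = -0.0776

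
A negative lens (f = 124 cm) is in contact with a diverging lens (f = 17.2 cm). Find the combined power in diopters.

P = -6.62 D

P₁ = 1/f₁ = 1/(-1.24 m) = -0.8065 D; P₂ = 1/f₂ = 1/(-0.172 m) = -5.814 D.
For thin lenses in contact, P = P₁ + P₂ = (-0.8065) + (-5.814) = -6.62 D.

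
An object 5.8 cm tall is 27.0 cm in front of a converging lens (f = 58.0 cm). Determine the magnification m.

1/d_i = 1/f − 1/d_o = 1/(58.00) − 1/(27.0) = -0.01980, so d_i = -50.52 cm.
m = −d_i/d_o = −(-50.52)/(27.0) = +1.87.
The image is virtual, upright and enlarged, on the same side as the object.

m = +1.87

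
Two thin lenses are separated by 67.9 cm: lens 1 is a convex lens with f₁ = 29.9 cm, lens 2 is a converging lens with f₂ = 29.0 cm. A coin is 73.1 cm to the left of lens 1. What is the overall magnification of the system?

m = -1.72

Lens 1: 1/d_i1 = 1/(29.9) − 1/(73.1) = 0.01976, so d_i1 = 50.59 cm; m₁ = −d_i1/d_o1 = -0.6921.
d_o2 = 67.9 − (50.59) = 17.31 cm.
Lens 2: 1/d_i2 = 1/(29.0) − 1/(17.31) = -0.02329, so d_i2 = -42.94 cm; m₂ = −d_i2/d_o2 = +2.481.
m = m₁·m₂ = (-0.6921)(+2.481) = -1.72.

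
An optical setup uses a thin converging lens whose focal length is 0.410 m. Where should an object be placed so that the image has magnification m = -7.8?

m = −d_i/d_o ⇒ d_i = −m·d_o.
1/f = 1/d_o + 1/d_i = 1/d_o − 1/(m·d_o) = (1 − 1/m)/d_o, so d_o = f(1 − 1/m) = (0.4100)(1 − 1/(-7.8)) = 0.463 m.

0.463 m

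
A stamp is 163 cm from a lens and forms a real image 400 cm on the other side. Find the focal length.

f = 116 cm (converging)

Real image ⇒ d_i = +400 cm.
1/f = 1/d_o + 1/d_i = 1/(163) + 1/(400) = 0.008635, so f = 116 cm.
Since f is positive, the lens is converging.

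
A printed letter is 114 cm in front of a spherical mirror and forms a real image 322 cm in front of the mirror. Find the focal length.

f = 84.2 cm (concave)

Real image ⇒ d_i = +322 cm.
1/f = 1/d_o + 1/d_i = 1/(114) + 1/(322) = 0.01188, so f = 84.2 cm.
Since f is positive, the spherical mirror is concave.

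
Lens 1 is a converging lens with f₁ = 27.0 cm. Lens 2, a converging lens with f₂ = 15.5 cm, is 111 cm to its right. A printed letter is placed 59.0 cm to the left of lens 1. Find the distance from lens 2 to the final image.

20.8 cm

Lens 1: 1/d_i1 = 1/f₁ − 1/d_o1 = 1/(27.0) − 1/(59.0) = 0.02009, so d_i1 = 49.78 cm.
The intermediate image is 49.78 cm to the right of lens 1, which is 111 − (49.78) = 61.22 cm to the left of lens 2, so d_o2 = +61.22 cm.
Lens 2: 1/d_i2 = 1/f₂ − 1/d_o2 = 1/(15.5) − 1/(61.22) = 0.04818, so d_i2 = 20.8 cm.
The final image is real, 20.8 cm to the right of lens 2 (overall magnification ≈ 0.29).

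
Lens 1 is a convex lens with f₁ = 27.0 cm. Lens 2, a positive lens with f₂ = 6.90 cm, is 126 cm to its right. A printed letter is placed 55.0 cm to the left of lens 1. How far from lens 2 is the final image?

Lens 1: 1/d_i1 = 1/f₁ − 1/d_o1 = 1/(27.0) − 1/(55.0) = 0.01886, so d_i1 = 53.04 cm.
The intermediate image is 53.04 cm to the right of lens 1, which is 126 − (53.04) = 72.96 cm to the left of lens 2, so d_o2 = +72.96 cm.
Lens 2: 1/d_i2 = 1/f₂ − 1/d_o2 = 1/(6.90) − 1/(72.96) = 0.1312, so d_i2 = 7.62 cm.
The final image is real, 7.62 cm to the right of lens 2 (overall magnification ≈ 0.10).

7.62 cm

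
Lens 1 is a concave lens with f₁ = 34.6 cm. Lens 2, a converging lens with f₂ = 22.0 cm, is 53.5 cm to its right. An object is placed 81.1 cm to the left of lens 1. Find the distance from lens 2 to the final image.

30.7 cm

Lens 1 is diverging, so f₁ = −34.6 cm.
Lens 1: 1/d_i1 = 1/f₁ − 1/d_o1 = 1/(-34.6) − 1/(81.1) = -0.04123, so d_i1 = -24.25 cm.
The intermediate image is 24.25 cm to the left of lens 1 (virtual), which is 53.5 − (-24.25) = 77.75 cm to the left of lens 2, so d_o2 = +77.75 cm.
Lens 2: 1/d_i2 = 1/f₂ − 1/d_o2 = 1/(22.0) − 1/(77.75) = 0.03259, so d_i2 = 30.7 cm.
The final image is real, 30.7 cm to the right of lens 2 (overall magnification ≈ -0.12).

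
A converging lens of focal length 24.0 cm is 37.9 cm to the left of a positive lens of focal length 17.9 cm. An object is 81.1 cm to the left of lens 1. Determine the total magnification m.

m = -0.534

Lens 1: 1/d_i1 = 1/(24.0) − 1/(81.1) = 0.02934, so d_i1 = 34.09 cm; m₁ = −d_i1/d_o1 = -0.4203.
d_o2 = 37.9 − (34.09) = 3.810 cm.
Lens 2: 1/d_i2 = 1/(17.9) − 1/(3.810) = -0.2066, so d_i2 = -4.840 cm; m₂ = −d_i2/d_o2 = +1.270.
m = m₁·m₂ = (-0.4203)(+1.270) = -0.534.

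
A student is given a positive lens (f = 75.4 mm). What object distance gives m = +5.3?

m = −d_i/d_o ⇒ d_i = −m·d_o.
1/f = 1/d_o + 1/d_i = 1/d_o − 1/(m·d_o) = (1 − 1/m)/d_o, so d_o = f(1 − 1/m) = (75.40)(1 − 1/(+5.3)) = 61.2 mm.

61.2 mm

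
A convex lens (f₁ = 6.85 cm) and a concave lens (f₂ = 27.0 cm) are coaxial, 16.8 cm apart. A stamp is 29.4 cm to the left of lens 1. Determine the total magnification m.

m = -0.235

Lens 1: 1/d_i1 = 1/(6.85) − 1/(29.4) = 0.1120, so d_i1 = 8.931 cm; m₁ = −d_i1/d_o1 = -0.3038.
d_o2 = 16.8 − (8.931) = 7.869 cm.
f₂ = −27.0 cm (diverging).
Lens 2: 1/d_i2 = 1/(-27.0) − 1/(7.869) = -0.1641, so d_i2 = -6.093 cm; m₂ = −d_i2/d_o2 = +0.7743.
m = m₁·m₂ = (-0.3038)(+0.7743) = -0.235.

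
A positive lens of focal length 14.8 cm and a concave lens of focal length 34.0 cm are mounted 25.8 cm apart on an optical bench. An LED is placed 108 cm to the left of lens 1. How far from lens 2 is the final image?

6.90 cm

Lens 1: 1/d_i1 = 1/f₁ − 1/d_o1 = 1/(14.8) − 1/(108) = 0.05831, so d_i1 = 17.15 cm.
The intermediate image is 17.15 cm to the right of lens 1, which is 25.8 − (17.15) = 8.650 cm to the left of lens 2, so d_o2 = +8.650 cm.
Lens 2 is diverging, so f₂ = −34.0 cm.
Lens 2: 1/d_i2 = 1/f₂ − 1/d_o2 = 1/(-34.0) − 1/(8.650) = -0.1450, so d_i2 = -6.90 cm.
The final image is virtual, 6.90 cm to the left of lens 2 (overall magnification ≈ -0.13).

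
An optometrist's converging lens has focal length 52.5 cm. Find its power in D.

P = +1.90 D

f = 52.5 cm = 0.525 m.
P = 1/f = 1/(0.525 m) = +1.90 D.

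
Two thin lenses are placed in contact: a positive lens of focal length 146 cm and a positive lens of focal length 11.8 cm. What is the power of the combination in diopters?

P = +9.16 D

P₁ = 1/f₁ = 1/(1.46 m) = +0.6849 D; P₂ = 1/f₂ = 1/(0.118 m) = +8.475 D.
For thin lenses in contact, P = P₁ + P₂ = (+0.6849) + (+8.475) = +9.16 D.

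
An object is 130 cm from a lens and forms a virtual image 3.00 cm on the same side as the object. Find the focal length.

Virtual image ⇒ d_i = −3.00 cm.
1/f = 1/d_o + 1/d_i = 1/(130) + 1/(-3.00) = -0.3256, so f = -3.07 cm.
Since f is negative, the lens is diverging.

f = -3.07 cm (diverging)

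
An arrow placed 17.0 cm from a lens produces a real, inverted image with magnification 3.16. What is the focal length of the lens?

m = −d_i/d_o ⇒ d_i = −m·d_o = −(-3.16)·(17.0) = 53.72 cm.
1/f = 1/d_o + 1/d_i = 1/(17.0) + 1/(53.72) = 0.07744, so f = 12.9 cm.
Since f is positive, the lens is converging.

f = 12.9 cm (converging)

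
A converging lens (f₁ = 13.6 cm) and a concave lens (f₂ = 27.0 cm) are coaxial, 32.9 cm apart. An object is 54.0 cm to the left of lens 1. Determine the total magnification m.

Lens 1: 1/d_i1 = 1/(13.6) − 1/(54.0) = 0.05501, so d_i1 = 18.18 cm; m₁ = −d_i1/d_o1 = -0.3367.
d_o2 = 32.9 − (18.18) = 14.72 cm.
f₂ = −27.0 cm (diverging).
Lens 2: 1/d_i2 = 1/(-27.0) − 1/(14.72) = -0.1050, so d_i2 = -9.526 cm; m₂ = −d_i2/d_o2 = +0.6472.
m = m₁·m₂ = (-0.3367)(+0.6472) = -0.218.

m = -0.218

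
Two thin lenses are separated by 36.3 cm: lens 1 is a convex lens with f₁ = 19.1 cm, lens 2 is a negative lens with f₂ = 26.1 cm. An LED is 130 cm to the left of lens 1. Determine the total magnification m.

Lens 1: 1/d_i1 = 1/(19.1) − 1/(130) = 0.04466, so d_i1 = 22.39 cm; m₁ = −d_i1/d_o1 = -0.1722.
d_o2 = 36.3 − (22.39) = 13.91 cm.
f₂ = −26.1 cm (diverging).
Lens 2: 1/d_i2 = 1/(-26.1) − 1/(13.91) = -0.1102, so d_i2 = -9.074 cm; m₂ = −d_i2/d_o2 = +0.6523.
m = m₁·m₂ = (-0.1722)(+0.6523) = -0.112.

m = -0.112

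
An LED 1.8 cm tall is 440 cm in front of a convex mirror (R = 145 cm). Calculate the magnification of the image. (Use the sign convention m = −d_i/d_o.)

m = +0.141

f = R/2 = 145/2 = 72.50 cm; for a convex mirror, f = -72.50 cm.
1/d_i = 1/f − 1/d_o = 1/(-72.50) − 1/(440) = -0.01607, so d_i = -62.24 cm.
m = −d_i/d_o = −(-62.24)/(440) = +0.141.
The image is virtual, upright and reduced, behind the mirror.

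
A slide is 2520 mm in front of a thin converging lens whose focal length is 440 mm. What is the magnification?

1/d_i = 1/f − 1/d_o = 1/(440.0) − 1/(2520) = 0.001876, so d_i = 533.1 mm.
m = −d_i/d_o = −(533.1)/(2520) = -0.212.
The image is real, inverted and reduced, on the far side of the lens.

m = -0.212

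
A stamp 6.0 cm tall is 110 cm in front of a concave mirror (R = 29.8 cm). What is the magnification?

f = R/2 = 29.8/2 = 14.90 cm.
1/d_i = 1/f − 1/d_o = 1/(14.90) − 1/(110) = 0.05802, so d_i = 17.23 cm.
m = −d_i/d_o = −(17.23)/(110) = -0.157.
The image is real, inverted and reduced, in front of the mirror.

m = -0.157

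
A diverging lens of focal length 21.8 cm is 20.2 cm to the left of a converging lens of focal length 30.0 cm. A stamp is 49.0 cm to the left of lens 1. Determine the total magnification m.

f₁ = −21.8 cm (diverging).
Lens 1: 1/d_i1 = 1/(-21.8) − 1/(49.0) = -0.06628, so d_i1 = -15.09 cm; m₁ = −d_i1/d_o1 = +0.3080.
d_o2 = 20.2 − (-15.09) = 35.29 cm.
Lens 2: 1/d_i2 = 1/(30.0) − 1/(35.29) = 0.004997, so d_i2 = 200.1 cm; m₂ = −d_i2/d_o2 = -5.671.
m = m₁·m₂ = (+0.3080)(-5.671) = -1.75.

m = -1.75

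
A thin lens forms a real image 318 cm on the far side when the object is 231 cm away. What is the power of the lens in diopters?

P = +0.747 D

d_i = +318 cm.
1/f = 1/d_o + 1/d_i = 1/(231) + 1/(318) = 0.007474 cm⁻¹.
f = 133.8 cm = 1.338 m, so P = 1/f = +0.747 D.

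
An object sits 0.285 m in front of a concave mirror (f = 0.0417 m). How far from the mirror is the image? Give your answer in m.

0.0488 m

Mirror equation: 1/v = 1/f − 1/u = 1/(0.04170) − 1/(0.285) = 23.98 − 3.509 = 20.47, so v = 0.0488 m.
The image is real, inverted and reduced, in front of the mirror.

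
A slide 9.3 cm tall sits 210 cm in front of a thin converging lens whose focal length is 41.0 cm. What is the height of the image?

1/d_i = 1/f − 1/d_o = 1/(41.00) − 1/(210) = 0.01963, so d_i = 50.95 cm.
m = −d_i/d_o = -0.2426.
|h_i| = |m|·h_o = 0.2426 × 9.3 = 2.26 cm. The image is real, inverted and reduced, on the far side of the lens.

2.26 cm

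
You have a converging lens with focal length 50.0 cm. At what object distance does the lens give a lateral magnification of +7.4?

m = −d_i/d_o ⇒ d_i = −m·d_o.
1/f = 1/d_o + 1/d_i = 1/d_o − 1/(m·d_o) = (1 − 1/m)/d_o, so d_o = f(1 − 1/m) = (50.00)(1 − 1/(+7.4)) = 43.2 cm.

43.2 cm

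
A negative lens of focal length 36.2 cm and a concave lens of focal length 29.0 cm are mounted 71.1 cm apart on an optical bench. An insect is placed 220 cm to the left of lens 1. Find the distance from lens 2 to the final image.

22.6 cm

Lens 1 is diverging, so f₁ = −36.2 cm.
Lens 1: 1/d_i1 = 1/f₁ − 1/d_o1 = 1/(-36.2) − 1/(220) = -0.03217, so d_i1 = -31.09 cm.
The intermediate image is 31.09 cm to the left of lens 1 (virtual), which is 71.1 − (-31.09) = 102.2 cm to the left of lens 2, so d_o2 = +102.2 cm.
Lens 2 is diverging, so f₂ = −29.0 cm.
Lens 2: 1/d_i2 = 1/f₂ − 1/d_o2 = 1/(-29.0) − 1/(102.2) = -0.04427, so d_i2 = -22.6 cm.
The final image is virtual, 22.6 cm to the left of lens 2 (overall magnification ≈ 0.031).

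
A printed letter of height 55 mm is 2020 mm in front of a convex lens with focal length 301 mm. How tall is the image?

1/d_i = 1/f − 1/d_o = 1/(301.0) − 1/(2020) = 0.002827, so d_i = 353.7 mm.
m = −d_i/d_o = -0.1751.
|h_i| = |m|·h_o = 0.1751 × 55 = 9.63 mm. The image is real, inverted and reduced, on the far side of the lens.

9.63 mm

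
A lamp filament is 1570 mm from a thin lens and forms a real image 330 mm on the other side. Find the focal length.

Real image ⇒ d_i = +330 mm.
1/f = 1/d_o + 1/d_i = 1/(1570) + 1/(330) = 0.003667, so f = 273 mm.
Since f is positive, the thin lens is converging.

f = 273 mm (converging)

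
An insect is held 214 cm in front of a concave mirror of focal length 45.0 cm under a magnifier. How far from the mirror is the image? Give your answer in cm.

Mirror equation: 1/q = 1/f − 1/p = 1/(45.00) − 1/(214) = 0.02222 − 0.004673 = 0.01755, so q = 57.0 cm.
The image is real, inverted and reduced, in front of the mirror.

57.0 cm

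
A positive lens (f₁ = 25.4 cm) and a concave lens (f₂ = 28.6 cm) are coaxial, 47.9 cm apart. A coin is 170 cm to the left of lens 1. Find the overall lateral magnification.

Lens 1: 1/d_i1 = 1/(25.4) − 1/(170) = 0.03349, so d_i1 = 29.86 cm; m₁ = −d_i1/d_o1 = -0.1756.
d_o2 = 47.9 − (29.86) = 18.04 cm.
f₂ = −28.6 cm (diverging).
Lens 2: 1/d_i2 = 1/(-28.6) − 1/(18.04) = -0.09040, so d_i2 = -11.06 cm; m₂ = −d_i2/d_o2 = +0.6132.
m = m₁·m₂ = (-0.1756)(+0.6132) = -0.108.

m = -0.108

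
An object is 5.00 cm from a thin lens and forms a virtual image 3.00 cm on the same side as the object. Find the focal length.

Virtual image ⇒ d_i = −3.00 cm.
1/f = 1/d_o + 1/d_i = 1/(5.00) + 1/(-3.00) = -0.1333, so f = -7.50 cm.
Since f is negative, the thin lens is diverging.

f = -7.50 cm (diverging)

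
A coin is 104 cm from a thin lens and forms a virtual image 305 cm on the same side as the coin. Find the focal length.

Virtual image ⇒ d_i = −305 cm.
1/f = 1/d_o + 1/d_i = 1/(104) + 1/(-305) = 0.006337, so f = 158 cm.
Since f is positive, the thin lens is converging.

f = 158 cm (converging)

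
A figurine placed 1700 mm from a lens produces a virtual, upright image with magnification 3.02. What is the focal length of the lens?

m = −d_i/d_o ⇒ d_i = −m·d_o = −(+3.02)·(1700) = -5134 mm.
1/f = 1/d_o + 1/d_i = 1/(1700) + 1/(-5134) = 0.0003935, so f = 2540 mm.
Since f is positive, the lens is converging.

f = 2540 mm (converging)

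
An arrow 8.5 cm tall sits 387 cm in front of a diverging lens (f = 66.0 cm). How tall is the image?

For a diverging lens, f = -66.0 cm.
1/d_i = 1/f − 1/d_o = 1/(-66.00) − 1/(387) = -0.01774, so d_i = -56.38 cm.
m = −d_i/d_o = +0.1457.
|h_i| = |m|·h_o = 0.1457 × 8.5 = 1.24 cm. The image is virtual, upright and reduced, on the same side as the object.

1.24 cm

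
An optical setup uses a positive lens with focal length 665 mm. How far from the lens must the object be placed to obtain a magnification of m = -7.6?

752 mm

m = −d_i/d_o ⇒ d_i = −m·d_o.
1/f = 1/d_o + 1/d_i = 1/d_o − 1/(m·d_o) = (1 − 1/m)/d_o, so d_o = f(1 − 1/m) = (665.0)(1 − 1/(-7.6)) = 752 mm.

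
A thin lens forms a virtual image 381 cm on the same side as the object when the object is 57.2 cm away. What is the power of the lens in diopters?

Virtual image ⇒ d_i = −381 cm.
1/f = 1/d_o + 1/d_i = 1/(57.2) + 1/(-381) = 0.01486 cm⁻¹.
f = 67.30 cm = 0.6730 m, so P = 1/f = +1.49 D.

P = +1.49 D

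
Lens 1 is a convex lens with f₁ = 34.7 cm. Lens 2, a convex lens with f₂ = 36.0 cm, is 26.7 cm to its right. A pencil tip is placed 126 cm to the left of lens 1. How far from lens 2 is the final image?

13.3 cm

Lens 1: 1/d_i1 = 1/f₁ − 1/d_o1 = 1/(34.7) − 1/(126) = 0.02088, so d_i1 = 47.89 cm.
The intermediate image is 47.89 cm to the right of lens 1, which lies 21.19 cm to the right of lens 2 — a virtual object — so d_o2 = −21.19 cm.
Lens 2: 1/d_i2 = 1/f₂ − 1/d_o2 = 1/(36.0) − 1/(-21.19) = 0.07497, so d_i2 = 13.3 cm.
The final image is real, 13.3 cm to the right of lens 2 (overall magnification ≈ -0.24).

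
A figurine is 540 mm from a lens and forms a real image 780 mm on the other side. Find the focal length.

f = 319 mm (converging)

Real image ⇒ d_i = +780 mm.
1/f = 1/d_o + 1/d_i = 1/(540) + 1/(780) = 0.003134, so f = 319 mm.
Since f is positive, the lens is converging.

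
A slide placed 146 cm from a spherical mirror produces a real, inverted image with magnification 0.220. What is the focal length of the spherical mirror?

m = −d_i/d_o ⇒ d_i = −m·d_o = −(-0.220)·(146) = 32.12 cm.
1/f = 1/d_o + 1/d_i = 1/(146) + 1/(32.12) = 0.03798, so f = 26.3 cm.
Since f is positive, the spherical mirror is concave.

f = 26.3 cm (concave)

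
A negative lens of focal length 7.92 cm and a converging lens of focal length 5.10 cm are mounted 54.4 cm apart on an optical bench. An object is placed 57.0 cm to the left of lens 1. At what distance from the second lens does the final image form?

5.56 cm

Lens 1 is diverging, so f₁ = −7.92 cm.
Lens 1: 1/d_i1 = 1/f₁ − 1/d_o1 = 1/(-7.92) − 1/(57.0) = -0.1438, so d_i1 = -6.954 cm.
The intermediate image is 6.954 cm to the left of lens 1 (virtual), which is 54.4 − (-6.954) = 61.35 cm to the left of lens 2, so d_o2 = +61.35 cm.
Lens 2: 1/d_i2 = 1/f₂ − 1/d_o2 = 1/(5.10) − 1/(61.35) = 0.1798, so d_i2 = 5.56 cm.
The final image is real, 5.56 cm to the right of lens 2 (overall magnification ≈ -0.011).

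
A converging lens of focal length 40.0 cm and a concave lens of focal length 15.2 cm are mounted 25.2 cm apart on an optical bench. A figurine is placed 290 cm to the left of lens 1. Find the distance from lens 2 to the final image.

Lens 1: 1/d_i1 = 1/f₁ − 1/d_o1 = 1/(40.0) − 1/(290) = 0.02155, so d_i1 = 46.40 cm.
The intermediate image is 46.40 cm to the right of lens 1, which lies 21.20 cm to the right of lens 2 — a virtual object — so d_o2 = −21.20 cm.
Lens 2 is diverging, so f₂ = −15.2 cm.
Lens 2: 1/d_i2 = 1/f₂ − 1/d_o2 = 1/(-15.2) − 1/(-21.20) = -0.01862, so d_i2 = -53.7 cm.
The final image is virtual, 53.7 cm to the left of lens 2 (overall magnification ≈ 0.41).

53.7 cm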